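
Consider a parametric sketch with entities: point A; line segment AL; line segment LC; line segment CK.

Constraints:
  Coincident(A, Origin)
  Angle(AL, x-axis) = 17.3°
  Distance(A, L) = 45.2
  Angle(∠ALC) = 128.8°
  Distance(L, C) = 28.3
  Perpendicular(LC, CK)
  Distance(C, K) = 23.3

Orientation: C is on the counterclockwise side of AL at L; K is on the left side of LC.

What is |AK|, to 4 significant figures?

57.86

A is at the origin; AL runs at 17.3° with length 45.2, so L = 45.2·(cos 17.3°, sin 17.3°) = (43.16, 13.44). ∠ALC = 128.8°, so LC runs at 17.3° + (180° − 128.8°) = 68.50° from the x-axis; with |LC| = 28.3, C = L + 28.3·(cos 68.50°, sin 68.50°) = (53.53, 39.77). The perpendicularity gives CK at right angles to LC; with |CK| = 23.3 on the left of LC, K = C + 23.3·(-0.9304, 0.3665) = (31.85, 48.31). Then |AK| = |K − A| = 57.86.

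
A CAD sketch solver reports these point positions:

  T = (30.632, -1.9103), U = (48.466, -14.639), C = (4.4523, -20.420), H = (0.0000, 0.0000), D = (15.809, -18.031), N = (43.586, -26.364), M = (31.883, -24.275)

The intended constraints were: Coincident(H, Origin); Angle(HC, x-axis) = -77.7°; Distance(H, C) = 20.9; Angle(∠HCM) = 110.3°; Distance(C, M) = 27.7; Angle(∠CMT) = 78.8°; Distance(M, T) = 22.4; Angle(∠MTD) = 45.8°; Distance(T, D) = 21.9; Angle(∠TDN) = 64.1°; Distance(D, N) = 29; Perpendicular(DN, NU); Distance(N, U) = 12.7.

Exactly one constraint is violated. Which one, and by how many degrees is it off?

Perpendicular(DN, NU) — off by 5.90°.

H = (0.00, 0.00) ✓; HC at -77.70° ✓; |HC| = 20.90 ✓; ∠HCM = 110.3° ✓; |CM| = 27.70 ✓; ∠CMT = 78.80° ✓; |MT| = 22.40 ✓; ∠MTD = 45.80° ✓; |TD| = 21.90 ✓; ∠TDN = 64.10° ✓; |DN| = 29.00 ✓; ∠(DN, NU) = 84.10° ✗; |NU| = 12.70 ✓.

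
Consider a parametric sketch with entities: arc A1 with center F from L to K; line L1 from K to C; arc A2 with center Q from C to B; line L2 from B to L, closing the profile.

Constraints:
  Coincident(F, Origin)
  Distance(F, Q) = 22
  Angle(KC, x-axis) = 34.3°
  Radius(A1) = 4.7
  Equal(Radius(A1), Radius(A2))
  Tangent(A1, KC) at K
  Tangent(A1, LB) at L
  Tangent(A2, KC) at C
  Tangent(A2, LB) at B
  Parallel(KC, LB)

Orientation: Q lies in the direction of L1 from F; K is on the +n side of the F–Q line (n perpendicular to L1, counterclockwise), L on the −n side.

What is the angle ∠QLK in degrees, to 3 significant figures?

77.9°

The slot axis is L1's direction at 34.3°, so u = (cos 34.3°, sin 34.3°) = (0.826, 0.564) and n = (−sin 34.3°, cos 34.3°) = (-0.564, 0.826). F is at the origin and Q lies 22.0 along u from F, so Q = 22.0·u = (18.2, 12.4). Tangency of A1 to both parallel lines with radius 4.7 puts K and L at F ± 4.7·n: K = (-2.65, 3.88), L = (2.65, -3.88). Then cos ∠QLK = LQ·LK / (|LQ||LK|), giving 77.9°.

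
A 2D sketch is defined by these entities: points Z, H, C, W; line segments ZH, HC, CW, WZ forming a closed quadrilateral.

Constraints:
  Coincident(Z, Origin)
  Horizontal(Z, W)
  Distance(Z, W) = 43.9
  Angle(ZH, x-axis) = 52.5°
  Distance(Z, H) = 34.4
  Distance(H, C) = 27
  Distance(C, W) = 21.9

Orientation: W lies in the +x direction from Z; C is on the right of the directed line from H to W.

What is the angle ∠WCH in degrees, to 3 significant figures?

93.1°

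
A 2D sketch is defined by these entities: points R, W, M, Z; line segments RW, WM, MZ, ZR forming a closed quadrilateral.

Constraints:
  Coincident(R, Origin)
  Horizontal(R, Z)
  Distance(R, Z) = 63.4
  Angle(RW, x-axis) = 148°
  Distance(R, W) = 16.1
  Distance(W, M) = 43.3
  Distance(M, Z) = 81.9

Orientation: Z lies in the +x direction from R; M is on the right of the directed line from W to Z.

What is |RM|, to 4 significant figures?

36.32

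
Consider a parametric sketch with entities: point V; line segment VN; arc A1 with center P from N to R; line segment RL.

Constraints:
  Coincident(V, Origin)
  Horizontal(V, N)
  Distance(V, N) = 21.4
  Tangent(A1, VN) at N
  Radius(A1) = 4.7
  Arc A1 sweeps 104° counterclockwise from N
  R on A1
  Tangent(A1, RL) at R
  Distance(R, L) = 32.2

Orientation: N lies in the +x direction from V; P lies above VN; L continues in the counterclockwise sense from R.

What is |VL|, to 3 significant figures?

41.3

V is at the origin; VN is horizontal with |VN| = 21.4 and N on the +x side, so N = (21.4, 0.00). The tangent condition forces PN to be normal to VN, so P = N + (0, 4.7) = (21.4, 4.70). On A1, N sits at bearing -90° from P; a 104° counterclockwise sweep puts R at bearing 14°, so R = P + 4.7·(cos 14°, sin 14°) = (26.0, 5.84). The tangent condition forces PR to be normal to RL, so RL runs along (−sin 14°, cos 14°); with |RL| = 32.2, L = (18.2, 37.1). Then |VL| = |L − V| = 41.3.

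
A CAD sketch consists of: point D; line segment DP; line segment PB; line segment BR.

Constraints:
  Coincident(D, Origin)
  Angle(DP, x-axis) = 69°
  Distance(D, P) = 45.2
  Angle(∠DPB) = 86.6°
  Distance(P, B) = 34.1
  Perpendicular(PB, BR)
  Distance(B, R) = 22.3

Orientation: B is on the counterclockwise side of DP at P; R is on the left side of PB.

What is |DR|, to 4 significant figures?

38.83

D is at the origin; DP runs at 69.0° with length 45.2, so P = 45.2·(cos 69.0°, sin 69.0°) = (16.20, 42.20). ∠DPB = 86.6°, so PB runs at 69.0° + (180° − 86.6°) = 162.4° from the x-axis; with |PB| = 34.1, B = P + 34.1·(cos 162.4°, sin 162.4°) = (-16.31, 52.51). PB ⟂ BR; with |BR| = 22.3 on the left of PB, R = B + 22.3·(-0.3024, -0.9532) = (-23.05, 31.25). Then |DR| = |R − D| = 38.83.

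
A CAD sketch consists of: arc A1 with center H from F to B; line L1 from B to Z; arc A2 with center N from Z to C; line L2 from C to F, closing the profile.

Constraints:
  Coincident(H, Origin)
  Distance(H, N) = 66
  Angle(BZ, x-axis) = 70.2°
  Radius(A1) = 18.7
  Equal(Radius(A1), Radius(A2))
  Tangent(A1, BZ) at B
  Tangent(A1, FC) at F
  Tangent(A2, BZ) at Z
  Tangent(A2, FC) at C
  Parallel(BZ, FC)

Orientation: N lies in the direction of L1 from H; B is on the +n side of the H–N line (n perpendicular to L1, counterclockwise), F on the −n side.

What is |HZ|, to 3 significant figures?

68.6

Tangency of A1 to both parallel lines with radius 18.7 puts B and F at H ± 18.7·n: B = (-17.6, 6.33), F = (17.6, -6.33). Equal radii place Z and C the same way about N: Z = N + 18.7·n = (4.76, 68.4), C = N − 18.7·n = (40.0, 55.8). Then |HZ| = |Z − H| = 68.6.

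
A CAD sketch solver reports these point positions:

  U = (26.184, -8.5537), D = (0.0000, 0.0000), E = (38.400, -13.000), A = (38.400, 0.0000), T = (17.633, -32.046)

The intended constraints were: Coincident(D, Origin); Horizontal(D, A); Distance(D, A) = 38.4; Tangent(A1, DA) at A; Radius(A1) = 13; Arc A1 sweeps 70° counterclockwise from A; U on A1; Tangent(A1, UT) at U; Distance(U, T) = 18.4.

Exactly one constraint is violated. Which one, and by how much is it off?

Distance(U, T) = 18.4 — off by 6.60.

D = (0.00, 0.00) ✓; D.y = 0.00, A.y = 0.00 ✓; |DA| = 38.40 ✓; ∠(EA, AD) = 90.00° ✓; |EA| = 13.00 ✓; bearing(E→U) − bearing(E→A) = 70.00° ✓; |EU| = 13.00 ✓; ∠(EU, UT) = 90.00° ✓; |UT| = 25.00 ✗.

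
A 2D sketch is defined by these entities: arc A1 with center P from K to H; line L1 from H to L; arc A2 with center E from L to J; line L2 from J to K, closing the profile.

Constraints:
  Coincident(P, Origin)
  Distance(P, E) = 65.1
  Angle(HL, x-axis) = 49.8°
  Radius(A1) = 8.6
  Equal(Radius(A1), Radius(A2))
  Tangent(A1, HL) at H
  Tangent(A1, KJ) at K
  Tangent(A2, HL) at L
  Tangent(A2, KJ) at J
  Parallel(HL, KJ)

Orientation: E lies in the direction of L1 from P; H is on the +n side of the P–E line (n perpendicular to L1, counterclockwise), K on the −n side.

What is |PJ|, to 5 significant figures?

65.666

Tangency of A1 to both parallel lines with radius 8.6 puts H and K at P ± 8.6·n: H = (-6.5686, 5.5509), K = (6.5686, -5.5509). Equal radii place L and J the same way about E: L = E + 8.6·n = (35.451, 55.274), J = E − 8.6·n = (48.588, 44.172). Then |PJ| = |J − P| = 65.666.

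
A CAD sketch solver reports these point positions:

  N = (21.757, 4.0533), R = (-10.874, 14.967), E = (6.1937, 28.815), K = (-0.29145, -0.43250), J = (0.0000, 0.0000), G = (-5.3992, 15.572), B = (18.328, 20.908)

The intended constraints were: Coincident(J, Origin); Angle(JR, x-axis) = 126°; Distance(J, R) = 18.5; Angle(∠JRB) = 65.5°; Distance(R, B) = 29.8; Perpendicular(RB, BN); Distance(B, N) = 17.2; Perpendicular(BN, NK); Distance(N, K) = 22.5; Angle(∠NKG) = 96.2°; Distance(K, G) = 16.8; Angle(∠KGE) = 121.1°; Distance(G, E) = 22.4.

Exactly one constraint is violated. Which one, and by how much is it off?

Distance(G, E) = 22.4 — off by 4.80.

J = (0.00, 0.00) ✓; JR at 126.0° ✓; |JR| = 18.50 ✓; ∠JRB = 65.50° ✓; |RB| = 29.80 ✓; ∠(RB, BN) = 90.00° ✓; |BN| = 17.20 ✓; ∠(BN, NK) = 90.00° ✓; |NK| = 22.50 ✓; ∠NKG = 96.20° ✓; |KG| = 16.80 ✓; ∠KGE = 121.1° ✓; |GE| = 17.60 ✗.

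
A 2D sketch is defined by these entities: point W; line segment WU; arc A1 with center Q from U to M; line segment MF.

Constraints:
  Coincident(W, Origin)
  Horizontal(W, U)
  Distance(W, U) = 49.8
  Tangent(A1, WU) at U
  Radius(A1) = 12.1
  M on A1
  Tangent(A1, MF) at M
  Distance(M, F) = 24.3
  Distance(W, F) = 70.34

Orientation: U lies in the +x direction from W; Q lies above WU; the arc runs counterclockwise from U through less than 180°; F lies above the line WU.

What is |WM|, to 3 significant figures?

63.2

Checks: |QM| = 12.10 ✓; ∠(QM, MF) = 90.00° ✓; |MF| = 24.30 ✓; |WF| = 70.34 ✓.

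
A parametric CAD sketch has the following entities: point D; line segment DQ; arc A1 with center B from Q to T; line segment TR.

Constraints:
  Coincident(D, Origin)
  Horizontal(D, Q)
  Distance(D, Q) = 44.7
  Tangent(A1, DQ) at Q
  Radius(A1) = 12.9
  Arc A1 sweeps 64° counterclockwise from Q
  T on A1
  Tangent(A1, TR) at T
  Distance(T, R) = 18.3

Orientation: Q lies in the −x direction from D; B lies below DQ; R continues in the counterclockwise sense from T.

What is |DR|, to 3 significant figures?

68.5

On A1, Q sits at bearing 90° from B; a 64° counterclockwise sweep puts T at bearing 154°, so T = B + 12.9·(cos 154°, sin 154°) = (-56.3, -7.25). Since A1 is tangent to TR there, BT ⟂ TR, so TR runs along (−sin 154°, cos 154°); with |TR| = 18.3, R = (-64.3, -23.7). Then |DR| = |R − D| = 68.5.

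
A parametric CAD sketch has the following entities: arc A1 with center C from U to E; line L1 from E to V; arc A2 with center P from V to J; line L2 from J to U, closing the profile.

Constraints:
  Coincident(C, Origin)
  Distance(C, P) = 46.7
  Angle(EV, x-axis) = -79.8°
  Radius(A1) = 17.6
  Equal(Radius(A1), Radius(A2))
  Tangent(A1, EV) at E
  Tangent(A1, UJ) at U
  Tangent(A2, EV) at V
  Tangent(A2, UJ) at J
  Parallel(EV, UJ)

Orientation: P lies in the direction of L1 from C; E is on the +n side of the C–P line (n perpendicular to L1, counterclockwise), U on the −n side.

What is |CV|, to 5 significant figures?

49.906

The slot axis is L1's direction at -79.8°, so u = (cos -79.8°, sin -79.8°) = (0.17708, -0.98420) and n = (−sin -79.8°, cos -79.8°) = (0.98420, 0.17708). C is at the origin and P lies 46.7 along u from C, so P = 46.7·u = (8.2699, -45.962). Tangency of A1 to both parallel lines with radius 17.6 puts E and U at C ± 17.6·n: E = (17.322, 3.1167), U = (-17.322, -3.1167). Equal radii place V and J the same way about P: V = P + 17.6·n = (25.592, -42.845), J = P − 17.6·n = (-9.0520, -49.079). Then |CV| = |V − C| = 49.906.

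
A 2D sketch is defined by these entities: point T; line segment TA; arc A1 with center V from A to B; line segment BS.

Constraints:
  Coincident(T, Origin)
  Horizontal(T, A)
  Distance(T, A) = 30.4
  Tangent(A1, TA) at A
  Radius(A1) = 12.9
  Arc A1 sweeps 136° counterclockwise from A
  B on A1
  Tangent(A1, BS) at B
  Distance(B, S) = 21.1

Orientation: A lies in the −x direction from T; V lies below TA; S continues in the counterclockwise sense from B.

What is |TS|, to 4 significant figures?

44.07

T is at the origin; T and A share the same y with |TA| = 30.4 and A on the −x side, so A = (-30.40, 0.000). The tangent condition forces VA to be normal to TA, so V = A + (0, -12.9) = (-30.40, -12.90). On A1, A sits at bearing 90° from V; a 136° counterclockwise sweep puts B at bearing 226°, so B = V + 12.9·(cos 226°, sin 226°) = (-39.36, -22.18). The tangent condition forces VB to be normal to BS, so BS runs along (−sin 226°, cos 226°); with |BS| = 21.1, S = (-24.18, -36.84). Then |TS| = |S − T| = 44.07.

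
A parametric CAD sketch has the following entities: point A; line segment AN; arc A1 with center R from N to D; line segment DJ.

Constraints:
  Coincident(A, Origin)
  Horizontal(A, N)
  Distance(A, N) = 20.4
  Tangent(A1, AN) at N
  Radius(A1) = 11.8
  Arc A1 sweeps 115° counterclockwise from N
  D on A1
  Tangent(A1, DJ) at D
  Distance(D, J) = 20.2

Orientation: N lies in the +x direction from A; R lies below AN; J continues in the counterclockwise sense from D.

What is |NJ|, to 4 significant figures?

35.16

On A1, N sits at bearing 90° from R; a 115° counterclockwise sweep puts D at bearing 205°, so D = R + 11.8·(cos 205°, sin 205°) = (9.706, -16.79). Tangency of A1 to DJ means the radius RD is perpendicular to DJ, so DJ runs along (−sin 205°, cos 205°); with |DJ| = 20.2, J = (18.24, -35.09). Then |NJ| = |J − N| = 35.16.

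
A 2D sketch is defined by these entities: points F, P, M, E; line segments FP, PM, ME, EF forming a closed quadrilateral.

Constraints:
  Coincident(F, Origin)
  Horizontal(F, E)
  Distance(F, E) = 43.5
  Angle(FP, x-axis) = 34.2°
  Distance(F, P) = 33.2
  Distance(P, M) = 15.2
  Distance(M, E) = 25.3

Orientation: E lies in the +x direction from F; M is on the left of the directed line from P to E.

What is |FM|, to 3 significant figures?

48.3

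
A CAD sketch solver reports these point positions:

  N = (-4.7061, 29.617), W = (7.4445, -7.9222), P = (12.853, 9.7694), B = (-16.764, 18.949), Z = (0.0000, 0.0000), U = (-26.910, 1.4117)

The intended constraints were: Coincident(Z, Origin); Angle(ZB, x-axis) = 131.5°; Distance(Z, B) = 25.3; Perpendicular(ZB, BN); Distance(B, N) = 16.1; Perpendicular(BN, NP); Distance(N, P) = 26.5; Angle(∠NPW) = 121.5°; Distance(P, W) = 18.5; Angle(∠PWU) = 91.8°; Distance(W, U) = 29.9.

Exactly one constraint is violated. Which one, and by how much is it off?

Distance(W, U) = 29.9 — off by 5.70.

Z = (0.00, 0.00) ✓; ZB at 131.5° ✓; |ZB| = 25.30 ✓; ∠(ZB, BN) = 90.00° ✓; |BN| = 16.10 ✓; ∠(BN, NP) = 90.00° ✓; |NP| = 26.50 ✓; ∠NPW = 121.5° ✓; |PW| = 18.50 ✓; ∠PWU = 91.80° ✓; |WU| = 35.60 ✗.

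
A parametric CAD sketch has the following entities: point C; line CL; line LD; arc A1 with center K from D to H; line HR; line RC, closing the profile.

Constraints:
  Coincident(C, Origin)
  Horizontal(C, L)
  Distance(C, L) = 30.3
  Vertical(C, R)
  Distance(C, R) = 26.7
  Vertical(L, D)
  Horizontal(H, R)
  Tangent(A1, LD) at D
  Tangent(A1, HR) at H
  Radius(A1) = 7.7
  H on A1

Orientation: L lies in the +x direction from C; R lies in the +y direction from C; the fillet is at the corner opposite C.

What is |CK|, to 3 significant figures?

29.5

C is at the origin; CL is horizontal with |CL| = 30.3 and L on the +x side, so L = (30.3, 0.00). CR is vertical with |CR| = 26.7 and R on the +y side, so R = (0.00, 26.7). The virtual corner opposite C is at (30.3, 26.7). Since A1 is tangent to LD there, KD ⟂ LD and tangency of A1 to HR means the radius KH is perpendicular to HR, with radius 7.7, so the center K sits 7.7 in from both sides at K = (22.6, 19.0). Then |CK| = |K − C| = 29.5.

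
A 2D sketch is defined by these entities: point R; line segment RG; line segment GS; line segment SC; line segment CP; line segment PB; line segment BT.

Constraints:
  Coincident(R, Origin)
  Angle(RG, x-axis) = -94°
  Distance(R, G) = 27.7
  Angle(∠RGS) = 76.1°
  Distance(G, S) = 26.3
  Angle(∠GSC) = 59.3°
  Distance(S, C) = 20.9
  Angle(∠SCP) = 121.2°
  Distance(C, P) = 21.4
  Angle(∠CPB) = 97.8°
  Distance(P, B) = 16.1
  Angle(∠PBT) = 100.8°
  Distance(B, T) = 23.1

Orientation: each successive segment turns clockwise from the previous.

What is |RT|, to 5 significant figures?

32.990

∠CPB = 97.8° gives PB at -99.600° from the x-axis; with |PB| = 16.1, B = (6.4539, -28.002). ∠PBT = 100.8° gives BT at -178.80° from the x-axis; with |BT| = 23.1, T = (-16.641, -28.485). Then |RT| = |T − R| = 32.990.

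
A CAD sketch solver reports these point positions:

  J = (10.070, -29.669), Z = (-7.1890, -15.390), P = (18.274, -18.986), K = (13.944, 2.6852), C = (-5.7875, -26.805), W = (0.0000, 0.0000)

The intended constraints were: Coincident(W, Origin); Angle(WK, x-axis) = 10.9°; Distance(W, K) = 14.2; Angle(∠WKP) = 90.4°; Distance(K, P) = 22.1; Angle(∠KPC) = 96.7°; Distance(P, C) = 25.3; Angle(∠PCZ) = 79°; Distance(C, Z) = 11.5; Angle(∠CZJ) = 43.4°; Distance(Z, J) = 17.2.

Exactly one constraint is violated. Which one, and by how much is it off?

Distance(Z, J) = 17.2 — off by 5.20.

W = (0.00, 0.00) ✓; WK at 10.90° ✓; |WK| = 14.20 ✓; ∠WKP = 90.40° ✓; |KP| = 22.10 ✓; ∠KPC = 96.70° ✓; |PC| = 25.30 ✓; ∠PCZ = 79.00° ✓; |CZ| = 11.50 ✓; ∠CZJ = 43.40° ✓; |ZJ| = 22.40 ✗.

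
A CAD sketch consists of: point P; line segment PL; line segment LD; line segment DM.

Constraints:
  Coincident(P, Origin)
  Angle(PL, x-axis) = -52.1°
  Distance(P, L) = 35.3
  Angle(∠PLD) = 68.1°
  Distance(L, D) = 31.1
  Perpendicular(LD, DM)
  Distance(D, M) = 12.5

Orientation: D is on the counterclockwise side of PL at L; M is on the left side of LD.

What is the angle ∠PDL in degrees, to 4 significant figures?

61.30°

P is at the origin; PL runs at -52.1° with length 35.3, so L = 35.3·(cos -52.1°, sin -52.1°) = (21.68, -27.85). ∠PLD = 68.1°, so LD runs at -52.1° + (180° − 68.1°) = 59.80° from the x-axis; with |LD| = 31.1, D = L + 31.1·(cos 59.80°, sin 59.80°) = (37.33, -0.9757). Then cos ∠PDL = DP·DL / (|DP||DL|), giving 61.30°.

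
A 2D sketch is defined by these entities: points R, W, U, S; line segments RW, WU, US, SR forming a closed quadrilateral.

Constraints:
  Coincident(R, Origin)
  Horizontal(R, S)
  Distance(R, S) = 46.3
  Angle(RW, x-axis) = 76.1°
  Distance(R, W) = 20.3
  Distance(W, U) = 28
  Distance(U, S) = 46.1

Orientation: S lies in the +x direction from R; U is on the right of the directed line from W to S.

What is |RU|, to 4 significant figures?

8.061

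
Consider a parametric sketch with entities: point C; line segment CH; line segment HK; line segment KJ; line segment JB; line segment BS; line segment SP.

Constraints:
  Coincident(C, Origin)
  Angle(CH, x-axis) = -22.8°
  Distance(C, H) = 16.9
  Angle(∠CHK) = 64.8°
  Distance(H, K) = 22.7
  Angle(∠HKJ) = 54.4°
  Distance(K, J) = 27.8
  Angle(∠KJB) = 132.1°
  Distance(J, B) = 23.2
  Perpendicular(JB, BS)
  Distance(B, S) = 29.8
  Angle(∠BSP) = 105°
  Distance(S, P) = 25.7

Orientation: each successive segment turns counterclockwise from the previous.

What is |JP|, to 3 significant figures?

36.5

C is at the origin; CH runs at -22.8° with length 16.9, so H = (15.6, -6.55). ∠CHK = 64.8° gives HK at 92.4° from the x-axis; with |HK| = 22.7, K = (14.6, 16.1). ∠HKJ = 54.4° gives KJ at -142° from the x-axis; with |KJ| = 27.8, J = (-7.28, -0.984). ∠KJB = 132.1° gives JB at -94.1° from the x-axis; with |JB| = 23.2, B = (-8.94, -24.1). The perpendicularity gives BS at right angles to JB, so BS runs at -4.10°; with |BS| = 29.8, S = (20.8, -26.3). ∠BSP = 105.0° gives SP at 70.9° from the x-axis; with |SP| = 25.7, P = (29.2, -1.97). Then |JP| = |P − J| = 36.5.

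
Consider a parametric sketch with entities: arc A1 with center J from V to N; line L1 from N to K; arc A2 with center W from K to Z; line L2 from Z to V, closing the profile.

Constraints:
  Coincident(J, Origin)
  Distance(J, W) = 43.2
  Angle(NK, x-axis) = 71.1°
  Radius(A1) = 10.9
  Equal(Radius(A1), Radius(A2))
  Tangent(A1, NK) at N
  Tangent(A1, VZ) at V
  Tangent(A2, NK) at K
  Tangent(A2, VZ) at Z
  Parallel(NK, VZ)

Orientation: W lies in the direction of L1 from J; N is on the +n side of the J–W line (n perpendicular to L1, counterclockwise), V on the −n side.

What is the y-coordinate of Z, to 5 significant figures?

37.340

Tangency of A1 to both parallel lines with radius 10.9 puts N and V at J ± 10.9·n: N = (-10.312, 3.5307), V = (10.312, -3.5307). Equal radii place K and Z the same way about W: K = W + 10.9·n = (3.6809, 44.402), Z = W − 10.9·n = (24.306, 37.340). So Z.y = 37.340.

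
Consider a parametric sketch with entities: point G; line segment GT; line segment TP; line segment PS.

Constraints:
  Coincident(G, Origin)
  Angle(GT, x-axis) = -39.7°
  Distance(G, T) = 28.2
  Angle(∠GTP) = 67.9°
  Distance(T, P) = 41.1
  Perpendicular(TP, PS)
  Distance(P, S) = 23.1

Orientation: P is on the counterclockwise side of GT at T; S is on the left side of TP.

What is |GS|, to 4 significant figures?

30.64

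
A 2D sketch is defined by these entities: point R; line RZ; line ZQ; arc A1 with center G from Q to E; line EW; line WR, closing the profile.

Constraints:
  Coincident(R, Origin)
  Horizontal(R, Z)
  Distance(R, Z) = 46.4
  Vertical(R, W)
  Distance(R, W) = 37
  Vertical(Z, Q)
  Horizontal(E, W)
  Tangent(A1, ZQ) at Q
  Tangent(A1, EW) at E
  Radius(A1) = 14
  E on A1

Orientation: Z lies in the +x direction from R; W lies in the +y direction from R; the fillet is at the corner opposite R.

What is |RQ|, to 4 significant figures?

51.79

The virtual corner opposite R is at (46.40, 37.00). A1 meets ZQ tangentially, so GQ is at right angles to ZQ and since A1 is tangent to EW there, GE ⟂ EW, with radius 14.0, so the center G sits 14.0 in from both sides at G = (32.40, 23.00). That places the tangent points at Q = (46.40, 23.00) on ZQ and E = (32.40, 37.00) on EW. Then |RQ| = |Q − R| = 51.79.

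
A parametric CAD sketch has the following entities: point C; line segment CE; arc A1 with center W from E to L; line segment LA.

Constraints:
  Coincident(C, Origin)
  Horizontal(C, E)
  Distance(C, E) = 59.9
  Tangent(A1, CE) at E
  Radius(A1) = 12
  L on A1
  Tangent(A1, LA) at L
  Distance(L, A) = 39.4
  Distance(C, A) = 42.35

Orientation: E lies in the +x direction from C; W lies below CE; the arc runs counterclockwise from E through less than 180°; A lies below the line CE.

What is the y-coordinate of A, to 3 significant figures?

-34.1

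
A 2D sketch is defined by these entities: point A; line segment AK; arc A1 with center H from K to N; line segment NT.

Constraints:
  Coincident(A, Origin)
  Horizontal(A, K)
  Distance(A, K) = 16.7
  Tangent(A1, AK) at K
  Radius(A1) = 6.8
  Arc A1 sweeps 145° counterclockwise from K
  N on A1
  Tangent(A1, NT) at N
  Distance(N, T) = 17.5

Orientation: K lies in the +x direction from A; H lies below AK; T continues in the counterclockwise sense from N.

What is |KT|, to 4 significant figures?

24.72

On A1, K sits at bearing 90° from H; a 145° counterclockwise sweep puts N at bearing 235°, so N = H + 6.8·(cos 235°, sin 235°) = (12.80, -12.37). Since A1 is tangent to NT there, HN ⟂ NT, so NT runs along (−sin 235°, cos 235°); with |NT| = 17.5, T = (27.13, -22.41). Then |KT| = |T − K| = 24.72.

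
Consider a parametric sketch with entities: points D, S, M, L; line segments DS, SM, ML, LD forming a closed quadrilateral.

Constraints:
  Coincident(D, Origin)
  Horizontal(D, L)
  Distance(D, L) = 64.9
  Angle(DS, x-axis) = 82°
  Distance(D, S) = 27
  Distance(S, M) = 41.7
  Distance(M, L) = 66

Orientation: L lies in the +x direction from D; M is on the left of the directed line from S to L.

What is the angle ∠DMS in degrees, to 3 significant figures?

13.6°

D is at the origin; D and L share the same y with |DL| = 64.9 and L in +x, so L = (64.9, 0). DS runs at 82.0° with |DS| = 27.0, so S = (3.76, 26.7). M is determined by |SM| = 41.7 and |ML| = 66.0 together: it lies at the intersection of circle(S, 41.7) and circle(L, 66.0). With |SL| = 66.7, the foot of the radical line on SL is 13.8 from S and the perpendicular offset is √(41.7² − 13.8²) = 39.4. Taking the left-of-SL solution: M = (32.1, 57.3).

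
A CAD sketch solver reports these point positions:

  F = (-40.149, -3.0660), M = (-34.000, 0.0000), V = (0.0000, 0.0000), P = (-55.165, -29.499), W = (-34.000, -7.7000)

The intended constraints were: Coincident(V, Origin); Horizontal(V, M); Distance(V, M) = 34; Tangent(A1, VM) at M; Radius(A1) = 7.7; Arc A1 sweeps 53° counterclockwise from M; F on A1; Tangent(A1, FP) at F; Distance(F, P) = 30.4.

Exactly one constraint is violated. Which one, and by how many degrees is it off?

Tangent(A1, FP) at F — off by 7.40°.

V = (0.00, 0.00) ✓; V.y = 0.00, M.y = 0.00 ✓; |VM| = 34.00 ✓; ∠(WM, MV) = 90.00° ✓; |WM| = 7.700 ✓; bearing(W→F) − bearing(W→M) = 53.00° ✓; |WF| = 7.700 ✓; ∠(WF, FP) = 82.60° ✗; |FP| = 30.40 ✓.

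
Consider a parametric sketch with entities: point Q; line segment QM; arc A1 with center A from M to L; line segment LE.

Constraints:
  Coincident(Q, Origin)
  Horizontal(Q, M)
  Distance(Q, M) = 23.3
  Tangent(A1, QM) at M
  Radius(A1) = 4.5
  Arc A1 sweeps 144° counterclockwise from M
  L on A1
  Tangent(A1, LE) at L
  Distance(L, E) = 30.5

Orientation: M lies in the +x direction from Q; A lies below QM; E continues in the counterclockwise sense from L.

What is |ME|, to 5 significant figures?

34.130

Q is at the origin; Q and M share the same y with |QM| = 23.3 and M on the +x side, so M = (23.300, 0.0000). Since A1 is tangent to QM there, AM ⟂ QM, so A = M + (0, -4.5) = (23.300, -4.5000). On A1, M sits at bearing 90° from A; a 144° counterclockwise sweep puts L at bearing 234°, so L = A + 4.5·(cos 234°, sin 234°) = (20.655, -8.1406). A1 meets LE tangentially, so AL is at right angles to LE, so LE runs along (−sin 234°, cos 234°); with |LE| = 30.5, E = (45.330, -26.068). Then |ME| = |E − M| = 34.130.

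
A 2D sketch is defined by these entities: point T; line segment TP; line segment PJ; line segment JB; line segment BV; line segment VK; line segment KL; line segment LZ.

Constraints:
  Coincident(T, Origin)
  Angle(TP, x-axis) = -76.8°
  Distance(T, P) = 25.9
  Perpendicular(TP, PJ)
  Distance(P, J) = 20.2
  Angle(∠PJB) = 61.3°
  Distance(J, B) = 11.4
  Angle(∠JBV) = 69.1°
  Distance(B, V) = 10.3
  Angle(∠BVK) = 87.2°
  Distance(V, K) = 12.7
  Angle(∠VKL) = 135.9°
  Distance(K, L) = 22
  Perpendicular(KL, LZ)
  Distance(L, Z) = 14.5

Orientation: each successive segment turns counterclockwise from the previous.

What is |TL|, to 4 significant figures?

49.38

T is at the origin; TP runs at -76.8° with length 25.9, so P = (5.914, -25.22). The perpendicularity gives PJ at right angles to TP, so PJ runs at 13.20°; with |PJ| = 20.2, J = (25.58, -20.60). ∠PJB = 61.3° gives JB at 131.9° from the x-axis; with |JB| = 11.4, B = (17.97, -12.12). ∠JBV = 69.1° gives BV at -117.2° from the x-axis; with |BV| = 10.3, V = (13.26, -21.28). ∠BVK = 87.2° gives VK at -24.40° from the x-axis; with |VK| = 12.7, K = (24.82, -26.53). ∠VKL = 135.9° gives KL at 19.70° from the x-axis; with |KL| = 22.0, L = (45.54, -19.11). Then |TL| = |L − T| = 49.38.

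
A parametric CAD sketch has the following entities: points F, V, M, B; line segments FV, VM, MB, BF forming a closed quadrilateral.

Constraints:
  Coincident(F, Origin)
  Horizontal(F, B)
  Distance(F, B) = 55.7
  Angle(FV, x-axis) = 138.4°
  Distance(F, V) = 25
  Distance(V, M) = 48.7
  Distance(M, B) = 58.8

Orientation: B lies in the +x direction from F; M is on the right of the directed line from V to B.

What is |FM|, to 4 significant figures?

27.03

F is at the origin; F and B share the same y with |FB| = 55.7 and B in +x, so B = (55.7, 0). FV runs at 138.4° with |FV| = 25.0, so V = (-18.69, 16.60). M is determined by |VM| = 48.7 and |MB| = 58.8 together: it lies at the intersection of circle(V, 48.7) and circle(B, 58.8). With |VB| = 76.22, the foot of the radical line on VB is 30.99 from V and the perpendicular offset is √(48.7² − 30.99²) = 37.57. Taking the right-of-VB solution: M = (3.371, -26.82).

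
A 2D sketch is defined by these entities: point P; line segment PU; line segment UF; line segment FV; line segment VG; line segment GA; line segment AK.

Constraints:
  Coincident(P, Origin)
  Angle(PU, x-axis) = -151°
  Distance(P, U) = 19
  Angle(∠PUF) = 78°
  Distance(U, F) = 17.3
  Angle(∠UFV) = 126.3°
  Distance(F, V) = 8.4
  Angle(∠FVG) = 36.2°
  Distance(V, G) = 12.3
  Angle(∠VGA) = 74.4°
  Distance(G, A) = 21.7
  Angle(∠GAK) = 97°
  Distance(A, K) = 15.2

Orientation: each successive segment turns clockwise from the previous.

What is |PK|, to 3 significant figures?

41.9

P is at the origin; PU runs at -151.0° with length 19.0, so U = (-16.6, -9.21). ∠PUF = 78.0° gives UF at 107° from the x-axis; with |UF| = 17.3, F = (-21.7, 7.33). ∠UFV = 126.3° gives FV at 53.3° from the x-axis; with |FV| = 8.4, V = (-16.7, 14.1). ∠FVG = 36.2° gives VG at -90.5° from the x-axis; with |VG| = 12.3, G = (-16.8, 1.77). ∠VGA = 74.4° gives GA at 164° from the x-axis; with |GA| = 21.7, A = (-37.6, 7.79). ∠GAK = 97.0° gives AK at 80.9° from the x-axis; with |AK| = 15.2, K = (-35.2, 22.8). Then |PK| = |K − P| = 41.9.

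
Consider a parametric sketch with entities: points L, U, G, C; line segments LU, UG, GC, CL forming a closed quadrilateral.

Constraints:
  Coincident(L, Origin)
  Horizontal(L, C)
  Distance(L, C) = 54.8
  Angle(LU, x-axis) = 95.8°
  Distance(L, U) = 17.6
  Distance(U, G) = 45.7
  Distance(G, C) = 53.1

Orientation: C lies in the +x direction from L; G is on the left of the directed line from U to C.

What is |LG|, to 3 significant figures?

57.9

Checks: |UG| = 45.70 ✓; |GC| = 53.10 ✓.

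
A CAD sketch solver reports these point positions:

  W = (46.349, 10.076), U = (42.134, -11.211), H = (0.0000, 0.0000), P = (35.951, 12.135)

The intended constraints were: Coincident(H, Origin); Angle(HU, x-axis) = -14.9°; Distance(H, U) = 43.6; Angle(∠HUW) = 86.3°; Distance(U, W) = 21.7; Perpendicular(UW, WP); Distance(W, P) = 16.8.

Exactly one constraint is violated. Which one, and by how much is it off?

Distance(W, P) = 16.8 — off by 6.20.

H = (0.00, 0.00) ✓; HU at -14.90° ✓; |HU| = 43.60 ✓; ∠HUW = 86.30° ✓; |UW| = 21.70 ✓; ∠(UW, WP) = 90.00° ✓; |WP| = 10.60 ✗.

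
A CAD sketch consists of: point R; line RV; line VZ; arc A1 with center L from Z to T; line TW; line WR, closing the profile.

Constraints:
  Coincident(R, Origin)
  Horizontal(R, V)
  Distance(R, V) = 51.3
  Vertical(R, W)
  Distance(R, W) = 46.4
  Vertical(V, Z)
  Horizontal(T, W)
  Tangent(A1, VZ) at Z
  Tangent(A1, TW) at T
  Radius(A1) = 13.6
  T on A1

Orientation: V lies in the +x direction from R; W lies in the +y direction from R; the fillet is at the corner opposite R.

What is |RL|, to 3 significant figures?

50.0

R is at the origin; R and V share the same y with |RV| = 51.3 and V on the +x side, so V = (51.3, 0.00). R and W share the same x with |RW| = 46.4 and W on the +y side, so W = (0.00, 46.4). The virtual corner opposite R is at (51.3, 46.4). Tangency of A1 to VZ means the radius LZ is perpendicular to VZ and since A1 is tangent to TW there, LT ⟂ TW, with radius 13.6, so the center L sits 13.6 in from both sides at L = (37.7, 32.8). Then |RL| = |L − R| = 50.0.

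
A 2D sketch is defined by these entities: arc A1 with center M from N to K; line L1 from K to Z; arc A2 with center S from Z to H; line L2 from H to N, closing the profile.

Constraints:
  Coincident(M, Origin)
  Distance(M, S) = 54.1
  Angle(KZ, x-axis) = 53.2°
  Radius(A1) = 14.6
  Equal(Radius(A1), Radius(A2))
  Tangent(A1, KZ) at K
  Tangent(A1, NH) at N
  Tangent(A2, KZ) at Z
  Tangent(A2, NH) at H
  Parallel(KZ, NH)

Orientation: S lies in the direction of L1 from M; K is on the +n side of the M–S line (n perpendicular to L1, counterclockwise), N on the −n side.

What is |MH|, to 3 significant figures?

56.0

The slot axis is L1's direction at 53.2°, so u = (cos 53.2°, sin 53.2°) = (0.599, 0.801) and n = (−sin 53.2°, cos 53.2°) = (-0.801, 0.599). M is at the origin and S lies 54.1 along u from M, so S = 54.1·u = (32.4, 43.3). Tangency of A1 to both parallel lines with radius 14.6 puts K and N at M ± 14.6·n: K = (-11.7, 8.75), N = (11.7, -8.75). Equal radii place Z and H the same way about S: Z = S + 14.6·n = (20.7, 52.1), H = S − 14.6·n = (44.1, 34.6). Then |MH| = |H − M| = 56.0.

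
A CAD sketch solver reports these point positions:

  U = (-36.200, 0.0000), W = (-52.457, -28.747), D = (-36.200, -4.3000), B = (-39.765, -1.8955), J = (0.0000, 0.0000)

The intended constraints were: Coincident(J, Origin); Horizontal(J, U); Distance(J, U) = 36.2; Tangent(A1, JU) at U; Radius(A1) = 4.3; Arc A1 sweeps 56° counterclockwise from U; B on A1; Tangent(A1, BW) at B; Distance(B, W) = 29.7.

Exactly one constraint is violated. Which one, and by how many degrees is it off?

Tangent(A1, BW) at B — off by 8.70°.

J = (0.00, 0.00) ✓; J.y = 0.00, U.y = 0.00 ✓; |JU| = 36.20 ✓; ∠(DU, UJ) = 90.00° ✓; |DU| = 4.300 ✓; bearing(D→B) − bearing(D→U) = 56.00° ✓; |DB| = 4.300 ✓; ∠(DB, BW) = 81.30° ✗; |BW| = 29.70 ✓.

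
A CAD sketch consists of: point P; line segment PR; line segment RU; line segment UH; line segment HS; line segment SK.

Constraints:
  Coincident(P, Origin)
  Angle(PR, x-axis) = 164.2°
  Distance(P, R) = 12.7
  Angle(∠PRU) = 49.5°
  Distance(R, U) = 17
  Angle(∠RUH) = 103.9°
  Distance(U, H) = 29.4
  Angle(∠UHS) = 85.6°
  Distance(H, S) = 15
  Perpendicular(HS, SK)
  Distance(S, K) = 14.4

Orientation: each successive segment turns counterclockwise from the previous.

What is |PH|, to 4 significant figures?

24.63

P is at the origin; PR runs at 164.2° with length 12.7, so R = (-12.22, 3.458). ∠PRU = 49.5° gives RU at -65.30° from the x-axis; with |RU| = 17.0, U = (-5.116, -11.99). ∠RUH = 103.9° gives UH at 10.80° from the x-axis; with |UH| = 29.4, H = (23.76, -6.478). Then |PH| = |H − P| = 24.63.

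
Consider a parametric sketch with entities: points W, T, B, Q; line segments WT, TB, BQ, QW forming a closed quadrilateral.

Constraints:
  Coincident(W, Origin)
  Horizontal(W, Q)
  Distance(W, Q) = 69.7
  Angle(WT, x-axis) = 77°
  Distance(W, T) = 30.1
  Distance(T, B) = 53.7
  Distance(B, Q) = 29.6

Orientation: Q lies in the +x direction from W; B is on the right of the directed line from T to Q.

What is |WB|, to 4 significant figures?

43.63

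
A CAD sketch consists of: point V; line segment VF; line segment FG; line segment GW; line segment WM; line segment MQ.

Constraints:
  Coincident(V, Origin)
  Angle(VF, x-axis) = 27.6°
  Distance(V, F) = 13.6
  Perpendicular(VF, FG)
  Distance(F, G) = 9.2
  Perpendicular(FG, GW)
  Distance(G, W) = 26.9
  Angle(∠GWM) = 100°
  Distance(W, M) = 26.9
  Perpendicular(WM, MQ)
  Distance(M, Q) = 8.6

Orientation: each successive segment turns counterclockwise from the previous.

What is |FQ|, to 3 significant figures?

29.8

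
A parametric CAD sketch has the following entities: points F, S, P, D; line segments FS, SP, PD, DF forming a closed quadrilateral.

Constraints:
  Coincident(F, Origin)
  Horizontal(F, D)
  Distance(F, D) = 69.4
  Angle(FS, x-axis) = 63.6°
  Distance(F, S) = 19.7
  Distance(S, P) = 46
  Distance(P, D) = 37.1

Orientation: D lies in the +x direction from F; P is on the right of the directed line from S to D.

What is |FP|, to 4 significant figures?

41.57

F is at the origin; F and D share the same y with |FD| = 69.4 and D in +x, so D = (69.4, 0). FS runs at 63.6° with |FS| = 19.7, so S = (8.759, 17.65). P is determined by |SP| = 46.0 and |PD| = 37.1 together: it lies at the intersection of circle(S, 46.0) and circle(D, 37.1). With |SD| = 63.16, the foot of the radical line on SD is 37.43 from S and the perpendicular offset is √(46.0² − 37.43²) = 26.73. Taking the right-of-SD solution: P = (37.23, -18.48).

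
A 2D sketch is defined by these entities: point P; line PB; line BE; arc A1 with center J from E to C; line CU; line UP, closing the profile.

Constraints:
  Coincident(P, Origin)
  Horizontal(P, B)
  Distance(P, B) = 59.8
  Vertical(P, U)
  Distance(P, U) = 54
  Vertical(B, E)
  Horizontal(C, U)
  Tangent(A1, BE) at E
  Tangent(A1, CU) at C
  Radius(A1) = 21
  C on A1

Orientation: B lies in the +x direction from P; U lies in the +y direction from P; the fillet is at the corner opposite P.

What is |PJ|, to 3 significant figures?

50.9

P is at the origin; PB is horizontal with |PB| = 59.8 and B on the +x side, so B = (59.8, 0.00). P and U share the same x with |PU| = 54.0 and U on the +y side, so U = (0.00, 54.0). The virtual corner opposite P is at (59.8, 54.0). Tangency of A1 to BE means the radius JE is perpendicular to BE and since A1 is tangent to CU there, JC ⟂ CU, with radius 21.0, so the center J sits 21.0 in from both sides at J = (38.8, 33.0). Then |PJ| = |J − P| = 50.9.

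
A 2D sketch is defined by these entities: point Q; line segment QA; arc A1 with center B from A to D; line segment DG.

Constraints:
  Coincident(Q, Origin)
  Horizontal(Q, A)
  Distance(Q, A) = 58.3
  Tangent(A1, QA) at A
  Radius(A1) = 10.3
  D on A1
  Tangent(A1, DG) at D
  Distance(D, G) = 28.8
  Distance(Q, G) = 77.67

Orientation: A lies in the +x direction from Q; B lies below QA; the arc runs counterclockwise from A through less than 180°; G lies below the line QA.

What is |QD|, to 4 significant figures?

52.54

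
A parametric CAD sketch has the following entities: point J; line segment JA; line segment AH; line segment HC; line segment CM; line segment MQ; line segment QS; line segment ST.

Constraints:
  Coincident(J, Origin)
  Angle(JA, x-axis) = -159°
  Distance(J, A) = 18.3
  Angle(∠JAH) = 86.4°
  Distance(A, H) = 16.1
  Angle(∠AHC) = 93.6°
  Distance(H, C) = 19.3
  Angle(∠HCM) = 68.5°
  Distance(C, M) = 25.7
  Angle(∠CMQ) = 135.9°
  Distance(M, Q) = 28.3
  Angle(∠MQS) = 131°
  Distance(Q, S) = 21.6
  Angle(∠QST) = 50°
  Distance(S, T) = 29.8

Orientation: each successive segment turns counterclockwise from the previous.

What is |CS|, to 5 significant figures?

60.947

∠CMQ = 135.9° gives MQ at 176.60° from the x-axis; with |MQ| = 28.3, Q = (-37.977, 6.3461). ∠MQS = 131.0° gives QS at -134.40° from the x-axis; with |QS| = 21.6, S = (-53.090, -9.0865). Then |CS| = |S − C| = 60.947.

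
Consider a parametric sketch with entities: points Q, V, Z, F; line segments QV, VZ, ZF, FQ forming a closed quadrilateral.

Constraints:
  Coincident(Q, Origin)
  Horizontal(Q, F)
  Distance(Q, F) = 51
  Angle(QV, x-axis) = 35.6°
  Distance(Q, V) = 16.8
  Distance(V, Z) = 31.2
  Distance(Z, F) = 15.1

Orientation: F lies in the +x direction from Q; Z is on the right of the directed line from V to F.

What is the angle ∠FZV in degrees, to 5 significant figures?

107.83°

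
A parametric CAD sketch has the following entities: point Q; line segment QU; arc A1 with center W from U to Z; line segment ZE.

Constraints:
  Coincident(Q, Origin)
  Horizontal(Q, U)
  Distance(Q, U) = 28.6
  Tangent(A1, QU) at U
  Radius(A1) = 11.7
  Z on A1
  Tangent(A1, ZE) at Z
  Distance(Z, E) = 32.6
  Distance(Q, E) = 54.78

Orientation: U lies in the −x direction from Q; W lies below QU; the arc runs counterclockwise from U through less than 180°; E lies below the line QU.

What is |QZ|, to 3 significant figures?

42.6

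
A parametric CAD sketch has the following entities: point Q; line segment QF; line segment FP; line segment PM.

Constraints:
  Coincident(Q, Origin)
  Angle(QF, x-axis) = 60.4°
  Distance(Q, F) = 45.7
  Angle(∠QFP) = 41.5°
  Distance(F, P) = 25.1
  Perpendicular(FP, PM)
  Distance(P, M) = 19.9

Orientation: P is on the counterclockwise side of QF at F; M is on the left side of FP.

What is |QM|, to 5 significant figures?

13.823

Q is at the origin; QF runs at 60.4° with length 45.7, so F = 45.7·(cos 60.4°, sin 60.4°) = (22.573, 39.736). ∠QFP = 41.5°, so FP runs at 60.4° + (180° − 41.5°) = 198.90° from the x-axis; with |FP| = 25.1, P = F + 25.1·(cos 198.90°, sin 198.90°) = (-1.1736, 31.606). FP is perpendicular to PM; with |PM| = 19.9 on the left of FP, M = P + 19.9·(0.32392, -0.94609) = (5.2724, 12.778). Then |QM| = |M − Q| = 13.823.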